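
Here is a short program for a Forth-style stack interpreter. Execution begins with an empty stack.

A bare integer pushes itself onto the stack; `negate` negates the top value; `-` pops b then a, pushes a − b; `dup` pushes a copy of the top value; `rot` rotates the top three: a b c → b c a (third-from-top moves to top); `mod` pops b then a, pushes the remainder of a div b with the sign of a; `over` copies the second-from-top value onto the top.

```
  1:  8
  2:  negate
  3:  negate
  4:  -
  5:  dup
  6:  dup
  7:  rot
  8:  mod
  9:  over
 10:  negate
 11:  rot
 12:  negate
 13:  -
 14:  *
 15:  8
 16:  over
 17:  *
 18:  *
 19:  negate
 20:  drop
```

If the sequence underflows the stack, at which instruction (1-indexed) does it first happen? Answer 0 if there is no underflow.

4

8      : [8]
negate : [-8]
negate : [8]
-  — needs 2 operands, stack has 1 → underflow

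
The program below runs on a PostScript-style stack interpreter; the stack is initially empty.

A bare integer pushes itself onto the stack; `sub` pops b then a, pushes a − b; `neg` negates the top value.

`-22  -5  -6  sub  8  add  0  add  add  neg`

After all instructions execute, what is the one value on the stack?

13

-22 : -22
-5  : -22 -5
-6  : -22 -5 -6
sub : -22 1
8   : -22 1 8
add : -22 9
0   : -22 9 0
add : -22 9
add : -13
neg : 13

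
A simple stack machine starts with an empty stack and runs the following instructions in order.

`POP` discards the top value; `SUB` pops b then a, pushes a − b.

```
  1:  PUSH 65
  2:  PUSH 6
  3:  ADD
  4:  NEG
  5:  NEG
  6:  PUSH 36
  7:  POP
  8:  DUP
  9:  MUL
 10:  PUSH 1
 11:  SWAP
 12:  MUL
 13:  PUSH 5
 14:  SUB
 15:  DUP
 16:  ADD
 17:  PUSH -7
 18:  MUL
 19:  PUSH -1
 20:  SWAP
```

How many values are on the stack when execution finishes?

2

PUSH 65 → [65]
PUSH 6  → [65, 6]
ADD     → [71]
NEG     → [-71]
NEG     → [71]
PUSH 36 → [71, 36]
POP     → [71]
DUP     → [71, 71]
MUL     → [5041]
PUSH 1  → [5041, 1]
SWAP    → [1, 5041]
MUL     → [5041]
PUSH 5  → [5041, 5]
SUB     → [5036]
DUP     → [5036, 5036]
ADD     → [10072]
PUSH -7 → [10072, -7]
MUL     → [-70504]
PUSH -1 → [-70504, -1]
SWAP    → [-1, -70504]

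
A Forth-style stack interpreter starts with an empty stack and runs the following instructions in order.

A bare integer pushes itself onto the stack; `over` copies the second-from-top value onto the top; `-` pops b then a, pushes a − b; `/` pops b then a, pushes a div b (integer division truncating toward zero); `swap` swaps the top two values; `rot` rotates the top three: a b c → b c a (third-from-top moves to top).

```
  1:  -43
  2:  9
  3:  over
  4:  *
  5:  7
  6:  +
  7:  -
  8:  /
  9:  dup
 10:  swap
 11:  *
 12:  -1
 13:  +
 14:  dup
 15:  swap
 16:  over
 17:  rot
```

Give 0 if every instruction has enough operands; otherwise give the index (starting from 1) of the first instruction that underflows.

-43  : [-43]
9    : [-43, 9]
over : [-43, 9, -43]
*    : [-43, -387]
7    : [-43, -387, 7]
+    : [-43, -380]
-    : [337]
/  — needs 2 operands, stack has 1 → underflow

8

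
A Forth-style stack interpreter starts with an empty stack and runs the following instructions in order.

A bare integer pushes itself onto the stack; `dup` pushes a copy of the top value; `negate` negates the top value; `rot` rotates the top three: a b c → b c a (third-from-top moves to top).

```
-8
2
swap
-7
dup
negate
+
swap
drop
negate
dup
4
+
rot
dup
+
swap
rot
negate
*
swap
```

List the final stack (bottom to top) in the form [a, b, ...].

[0, 4]

-8     → -8
2      → -8 2
swap   → 2 -8
-7     → 2 -8 -7
dup    → 2 -8 -7 -7
negate → 2 -8 -7 7
+      → 2 -8 0
swap   → 2 0 -8
drop   → 2 0
negate → 2 0
dup    → 2 0 0
4      → 2 0 0 4
+      → 2 0 4
rot    → 0 4 2
dup    → 0 4 2 2
+      → 0 4 4
swap   → 0 4 4
rot    → 4 4 0
negate → 4 4 0
*      → 4 0
swap   → 0 4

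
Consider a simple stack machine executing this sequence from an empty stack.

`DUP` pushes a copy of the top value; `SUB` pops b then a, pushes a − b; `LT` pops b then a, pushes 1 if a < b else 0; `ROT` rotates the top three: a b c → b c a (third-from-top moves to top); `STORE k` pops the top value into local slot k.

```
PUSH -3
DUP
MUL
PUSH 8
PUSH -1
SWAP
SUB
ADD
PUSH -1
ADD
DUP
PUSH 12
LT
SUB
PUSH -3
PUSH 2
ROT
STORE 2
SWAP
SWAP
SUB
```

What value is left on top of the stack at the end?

-5

PUSH -3 → [-3]
DUP     → [-3, -3]
MUL     → [9]
PUSH 8  → [9, 8]
PUSH -1 → [9, 8, -1]
SWAP    → [9, -1, 8]
SUB     → [9, -9]
ADD     → [0]
PUSH -1 → [0, -1]
ADD     → [-1]
DUP     → [-1, -1]
PUSH 12 → [-1, -1, 12]
LT      → [-1, 1]
SUB     → [-2]
PUSH -3 → [-2, -3]
PUSH 2  → [-2, -3, 2]
ROT     → [-3, 2, -2]
STORE 2 → [-3, 2]
SWAP    → [2, -3]
SWAP    → [-3, 2]
SUB     → [-5]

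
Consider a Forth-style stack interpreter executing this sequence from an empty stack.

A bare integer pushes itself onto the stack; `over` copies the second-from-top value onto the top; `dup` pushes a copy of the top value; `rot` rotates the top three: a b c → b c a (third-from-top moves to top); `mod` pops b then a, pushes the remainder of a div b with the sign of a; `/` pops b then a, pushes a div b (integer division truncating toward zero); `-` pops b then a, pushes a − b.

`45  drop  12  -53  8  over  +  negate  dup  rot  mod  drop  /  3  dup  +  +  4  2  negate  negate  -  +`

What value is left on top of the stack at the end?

8

45     -> [45]
drop   -> []
12     -> [12]
-53    -> [12, -53]
8      -> [12, -53, 8]
over   -> [12, -53, 8, -53]
+      -> [12, -53, -45]
negate -> [12, -53, 45]
dup    -> [12, -53, 45, 45]
rot    -> [12, 45, 45, -53]
mod    -> [12, 45, 45]
drop   -> [12, 45]
/      -> [0]
3      -> [0, 3]
dup    -> [0, 3, 3]
+      -> [0, 6]
+      -> [6]
4      -> [6, 4]
2      -> [6, 4, 2]
negate -> [6, 4, -2]
negate -> [6, 4, 2]
-      -> [6, 2]
+      -> [8]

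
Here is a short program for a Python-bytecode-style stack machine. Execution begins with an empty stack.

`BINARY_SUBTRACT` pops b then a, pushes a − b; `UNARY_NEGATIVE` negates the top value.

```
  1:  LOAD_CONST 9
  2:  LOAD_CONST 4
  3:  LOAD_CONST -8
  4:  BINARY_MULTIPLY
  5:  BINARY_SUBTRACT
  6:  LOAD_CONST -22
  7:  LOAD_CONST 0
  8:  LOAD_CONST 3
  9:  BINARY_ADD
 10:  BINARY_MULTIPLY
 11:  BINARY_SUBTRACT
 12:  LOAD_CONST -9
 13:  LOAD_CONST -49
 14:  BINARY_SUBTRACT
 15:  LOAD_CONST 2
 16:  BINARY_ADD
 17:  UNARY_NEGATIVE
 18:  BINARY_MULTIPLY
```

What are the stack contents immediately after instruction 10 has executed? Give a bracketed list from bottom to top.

[41, -66]

LOAD_CONST 9    → [9]
LOAD_CONST 4    → [9, 4]
LOAD_CONST -8   → [9, 4, -8]
BINARY_MULTIPLY → [9, -32]
BINARY_SUBTRACT → [41]
LOAD_CONST -22  → [41, -22]
LOAD_CONST 0    → [41, -22, 0]
LOAD_CONST 3    → [41, -22, 0, 3]
BINARY_ADD      → [41, -22, 3]
BINARY_MULTIPLY → [41, -66]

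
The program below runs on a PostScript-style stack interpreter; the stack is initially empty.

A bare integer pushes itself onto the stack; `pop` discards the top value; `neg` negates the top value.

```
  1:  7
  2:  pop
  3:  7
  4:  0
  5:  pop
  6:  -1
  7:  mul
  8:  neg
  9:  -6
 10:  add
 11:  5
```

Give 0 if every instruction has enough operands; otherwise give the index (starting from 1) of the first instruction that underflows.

7   -> [7]
pop -> []
7   -> [7]
0   -> [7, 0]
pop -> [7]
-1  -> [7, -1]
mul -> [-7]
neg -> [7]
-6  -> [7, -6]
add -> [1]
5   -> [1, 5]

0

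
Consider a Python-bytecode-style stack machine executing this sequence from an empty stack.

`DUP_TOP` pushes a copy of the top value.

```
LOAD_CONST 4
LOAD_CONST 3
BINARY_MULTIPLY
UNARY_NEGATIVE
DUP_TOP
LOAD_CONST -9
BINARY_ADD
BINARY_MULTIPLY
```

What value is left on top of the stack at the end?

252

LOAD_CONST 4    -> 4
LOAD_CONST 3    -> 4 3
BINARY_MULTIPLY -> 12
UNARY_NEGATIVE  -> -12
DUP_TOP         -> -12 -12
LOAD_CONST -9   -> -12 -12 -9
BINARY_ADD      -> -12 -21
BINARY_MULTIPLY -> 252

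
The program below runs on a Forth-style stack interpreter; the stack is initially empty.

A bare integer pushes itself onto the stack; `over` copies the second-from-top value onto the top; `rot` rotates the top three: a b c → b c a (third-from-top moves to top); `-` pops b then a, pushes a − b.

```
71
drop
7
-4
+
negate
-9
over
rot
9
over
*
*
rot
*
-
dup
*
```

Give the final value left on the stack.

527076

71     -> [71]
drop   -> []
7      -> [7]
-4     -> [7, -4]
+      -> [3]
negate -> [-3]
-9     -> [-3, -9]
over   -> [-3, -9, -3]
rot    -> [-9, -3, -3]
9      -> [-9, -3, -3, 9]
over   -> [-9, -3, -3, 9, -3]
*      -> [-9, -3, -3, -27]
*      -> [-9, -3, 81]
rot    -> [-3, 81, -9]
*      -> [-3, -729]
-      -> [726]
dup    -> [726, 726]
*      -> [527076]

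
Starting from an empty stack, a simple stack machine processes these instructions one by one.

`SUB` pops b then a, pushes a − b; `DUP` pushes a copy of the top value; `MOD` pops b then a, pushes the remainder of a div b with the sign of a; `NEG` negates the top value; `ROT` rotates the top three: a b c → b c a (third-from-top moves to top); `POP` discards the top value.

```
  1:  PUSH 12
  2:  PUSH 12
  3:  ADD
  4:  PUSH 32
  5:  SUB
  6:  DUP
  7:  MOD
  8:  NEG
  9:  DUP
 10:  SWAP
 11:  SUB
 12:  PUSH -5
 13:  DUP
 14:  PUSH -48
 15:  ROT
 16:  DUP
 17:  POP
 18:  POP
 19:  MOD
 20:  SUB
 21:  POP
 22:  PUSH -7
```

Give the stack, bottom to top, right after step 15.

[0, -5, -48, -5]

PUSH 12  : 12
PUSH 12  : 12 12
ADD      : 24
PUSH 32  : 24 32
SUB      : -8
DUP      : -8 -8
MOD      : 0
NEG      : 0
DUP      : 0 0
SWAP     : 0 0
SUB      : 0
PUSH -5  : 0 -5
DUP      : 0 -5 -5
PUSH -48 : 0 -5 -5 -48
ROT      : 0 -5 -48 -5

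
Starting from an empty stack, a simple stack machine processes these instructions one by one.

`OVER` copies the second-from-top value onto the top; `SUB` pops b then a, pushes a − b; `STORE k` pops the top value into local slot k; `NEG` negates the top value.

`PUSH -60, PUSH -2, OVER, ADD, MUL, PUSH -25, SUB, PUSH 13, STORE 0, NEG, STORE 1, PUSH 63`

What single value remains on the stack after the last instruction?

PUSH -60 : [-60]
PUSH -2  : [-60, -2]
OVER     : [-60, -2, -60]
ADD      : [-60, -62]
MUL      : [3720]
PUSH -25 : [3720, -25]
SUB      : [3745]
PUSH 13  : [3745, 13]
STORE 0  : [3745]
NEG      : [-3745]
STORE 1  : []
PUSH 63  : [63]

63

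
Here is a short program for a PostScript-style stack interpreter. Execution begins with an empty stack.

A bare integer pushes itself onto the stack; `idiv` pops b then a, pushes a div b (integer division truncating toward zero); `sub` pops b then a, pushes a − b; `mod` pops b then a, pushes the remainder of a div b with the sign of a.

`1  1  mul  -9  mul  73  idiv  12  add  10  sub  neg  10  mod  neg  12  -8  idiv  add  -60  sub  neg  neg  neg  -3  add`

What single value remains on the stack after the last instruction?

1    : [1]
1    : [1, 1]
mul  : [1]
-9   : [1, -9]
mul  : [-9]
73   : [-9, 73]
idiv : [0]
12   : [0, 12]
add  : [12]
10   : [12, 10]
sub  : [2]
neg  : [-2]
10   : [-2, 10]
mod  : [-2]
neg  : [2]
12   : [2, 12]
-8   : [2, 12, -8]
idiv : [2, -1]
add  : [1]
-60  : [1, -60]
sub  : [61]
neg  : [-61]
neg  : [61]
neg  : [-61]
-3   : [-61, -3]
add  : [-64]

-64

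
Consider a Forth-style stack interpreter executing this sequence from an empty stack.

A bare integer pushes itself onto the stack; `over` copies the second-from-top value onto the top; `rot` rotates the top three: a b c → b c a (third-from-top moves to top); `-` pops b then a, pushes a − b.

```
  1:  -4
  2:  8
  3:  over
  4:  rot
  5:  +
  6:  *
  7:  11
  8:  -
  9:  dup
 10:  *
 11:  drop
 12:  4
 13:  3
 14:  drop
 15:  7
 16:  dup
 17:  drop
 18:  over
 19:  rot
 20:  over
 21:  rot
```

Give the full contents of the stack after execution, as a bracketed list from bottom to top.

[7, 4, 4, 4]

-4   → -4
8    → -4 8
over → -4 8 -4
rot  → 8 -4 -4
+    → 8 -8
*    → -64
11   → -64 11
-    → -75
dup  → -75 -75
*    → 5625
drop → (empty)
4    → 4
3    → 4 3
drop → 4
7    → 4 7
dup  → 4 7 7
drop → 4 7
over → 4 7 4
rot  → 7 4 4
over → 7 4 4 4
rot  → 7 4 4 4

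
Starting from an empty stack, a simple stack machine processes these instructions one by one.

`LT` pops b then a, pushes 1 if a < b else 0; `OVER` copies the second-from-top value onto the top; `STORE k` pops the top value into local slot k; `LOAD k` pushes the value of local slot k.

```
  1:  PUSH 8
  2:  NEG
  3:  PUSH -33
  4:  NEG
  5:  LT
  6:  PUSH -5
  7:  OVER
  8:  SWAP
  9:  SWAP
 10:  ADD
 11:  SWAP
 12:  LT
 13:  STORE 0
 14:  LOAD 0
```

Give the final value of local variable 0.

PUSH 8   : 8
NEG      : -8
PUSH -33 : -8 -33
NEG      : -8 33
LT       : 1
PUSH -5  : 1 -5
OVER     : 1 -5 1
SWAP     : 1 1 -5
SWAP     : 1 -5 1
ADD      : 1 -4
SWAP     : -4 1
LT       : 1
STORE 0  : (empty)
LOAD 0   : 1

1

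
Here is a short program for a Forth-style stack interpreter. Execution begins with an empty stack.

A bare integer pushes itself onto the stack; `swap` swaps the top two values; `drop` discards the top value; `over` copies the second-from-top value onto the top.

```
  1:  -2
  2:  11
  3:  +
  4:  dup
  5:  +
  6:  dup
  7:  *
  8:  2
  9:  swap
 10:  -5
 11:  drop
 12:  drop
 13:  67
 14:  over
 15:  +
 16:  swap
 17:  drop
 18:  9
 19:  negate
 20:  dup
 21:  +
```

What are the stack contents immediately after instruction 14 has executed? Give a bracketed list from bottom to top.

-2   -> -2
11   -> -2 11
+    -> 9
dup  -> 9 9
+    -> 18
dup  -> 18 18
*    -> 324
2    -> 324 2
swap -> 2 324
-5   -> 2 324 -5
drop -> 2 324
drop -> 2
67   -> 2 67
over -> 2 67 2

[2, 67, 2]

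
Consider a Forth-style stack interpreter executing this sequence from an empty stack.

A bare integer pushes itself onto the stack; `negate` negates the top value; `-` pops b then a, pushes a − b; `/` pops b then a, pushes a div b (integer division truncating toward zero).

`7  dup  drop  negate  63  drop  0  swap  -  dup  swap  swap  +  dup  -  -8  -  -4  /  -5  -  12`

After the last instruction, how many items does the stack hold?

7      : [7]
dup    : [7, 7]
drop   : [7]
negate : [-7]
63     : [-7, 63]
drop   : [-7]
0      : [-7, 0]
swap   : [0, -7]
-      : [7]
dup    : [7, 7]
swap   : [7, 7]
swap   : [7, 7]
+      : [14]
dup    : [14, 14]
-      : [0]
-8     : [0, -8]
-      : [8]
-4     : [8, -4]
/      : [-2]
-5     : [-2, -5]
-      : [3]
12     : [3, 12]

2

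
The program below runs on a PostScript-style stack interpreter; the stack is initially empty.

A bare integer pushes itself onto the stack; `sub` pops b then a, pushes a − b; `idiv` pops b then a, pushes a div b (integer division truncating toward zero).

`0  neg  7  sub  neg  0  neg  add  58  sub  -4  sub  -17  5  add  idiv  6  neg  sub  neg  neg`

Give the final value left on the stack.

0     0
neg   0
7     0 7
sub   -7
neg   7
0     7 0
neg   7 0
add   7
58    7 58
sub   -51
-4    -51 -4
sub   -47
-17   -47 -17
5     -47 -17 5
add   -47 -12
idiv  3
6     3 6
neg   3 -6
sub   9
neg   -9
neg   9

9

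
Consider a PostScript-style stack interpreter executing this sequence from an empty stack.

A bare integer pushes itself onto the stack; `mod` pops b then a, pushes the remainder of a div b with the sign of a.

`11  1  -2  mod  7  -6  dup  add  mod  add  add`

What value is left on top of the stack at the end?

19

11  : [11]
1   : [11, 1]
-2  : [11, 1, -2]
mod : [11, 1]
7   : [11, 1, 7]
-6  : [11, 1, 7, -6]
dup : [11, 1, 7, -6, -6]
add : [11, 1, 7, -12]
mod : [11, 1, 7]
add : [11, 8]
add : [19]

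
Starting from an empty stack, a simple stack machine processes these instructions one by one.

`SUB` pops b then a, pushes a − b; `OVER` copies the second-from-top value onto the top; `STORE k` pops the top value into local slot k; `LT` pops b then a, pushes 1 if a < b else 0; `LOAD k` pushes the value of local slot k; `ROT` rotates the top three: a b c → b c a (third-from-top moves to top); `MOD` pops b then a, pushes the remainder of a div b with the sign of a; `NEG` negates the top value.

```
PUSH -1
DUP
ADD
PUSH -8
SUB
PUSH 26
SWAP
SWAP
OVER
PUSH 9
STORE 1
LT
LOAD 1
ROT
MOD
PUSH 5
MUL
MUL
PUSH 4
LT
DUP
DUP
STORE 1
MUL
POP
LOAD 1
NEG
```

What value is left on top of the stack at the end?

PUSH -1  -1
DUP      -1 -1
ADD      -2
PUSH -8  -2 -8
SUB      6
PUSH 26  6 26
SWAP     26 6
SWAP     6 26
OVER     6 26 6
PUSH 9   6 26 6 9
STORE 1  6 26 6
LT       6 0
LOAD 1   6 0 9
ROT      0 9 6
MOD      0 3
PUSH 5   0 3 5
MUL      0 15
MUL      0
PUSH 4   0 4
LT       1
DUP      1 1
DUP      1 1 1
STORE 1  1 1
MUL      1
POP      (empty)
LOAD 1   1
NEG      -1

-1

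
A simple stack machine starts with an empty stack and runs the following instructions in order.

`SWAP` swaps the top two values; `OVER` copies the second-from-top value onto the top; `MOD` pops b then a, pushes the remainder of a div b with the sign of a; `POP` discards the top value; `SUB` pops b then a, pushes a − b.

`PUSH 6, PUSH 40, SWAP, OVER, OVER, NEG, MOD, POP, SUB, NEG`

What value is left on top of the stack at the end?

PUSH 6  : 6
PUSH 40 : 6 40
SWAP    : 40 6
OVER    : 40 6 40
OVER    : 40 6 40 6
NEG     : 40 6 40 -6
MOD     : 40 6 4
POP     : 40 6
SUB     : 34
NEG     : -34

-34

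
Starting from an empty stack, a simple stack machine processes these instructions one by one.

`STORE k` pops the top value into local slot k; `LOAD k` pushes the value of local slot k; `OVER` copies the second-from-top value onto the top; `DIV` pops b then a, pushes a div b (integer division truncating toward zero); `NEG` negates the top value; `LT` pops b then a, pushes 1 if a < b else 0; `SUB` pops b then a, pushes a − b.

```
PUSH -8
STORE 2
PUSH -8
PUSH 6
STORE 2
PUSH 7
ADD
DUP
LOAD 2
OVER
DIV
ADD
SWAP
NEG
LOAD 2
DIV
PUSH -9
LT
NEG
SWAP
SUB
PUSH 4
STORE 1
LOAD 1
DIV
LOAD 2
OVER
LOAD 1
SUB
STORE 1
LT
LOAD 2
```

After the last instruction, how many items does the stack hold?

PUSH -8 -> [-8]
STORE 2 -> []
PUSH -8 -> [-8]
PUSH 6  -> [-8, 6]
STORE 2 -> [-8]
PUSH 7  -> [-8, 7]
ADD     -> [-1]
DUP     -> [-1, -1]
LOAD 2  -> [-1, -1, 6]
OVER    -> [-1, -1, 6, -1]
DIV     -> [-1, -1, -6]
ADD     -> [-1, -7]
SWAP    -> [-7, -1]
NEG     -> [-7, 1]
LOAD 2  -> [-7, 1, 6]
DIV     -> [-7, 0]
PUSH -9 -> [-7, 0, -9]
LT      -> [-7, 0]
NEG     -> [-7, 0]
SWAP    -> [0, -7]
SUB     -> [7]
PUSH 4  -> [7, 4]
STORE 1 -> [7]
LOAD 1  -> [7, 4]
DIV     -> [1]
LOAD 2  -> [1, 6]
OVER    -> [1, 6, 1]
LOAD 1  -> [1, 6, 1, 4]
SUB     -> [1, 6, -3]
STORE 1 -> [1, 6]
LT      -> [1]
LOAD 2  -> [1, 6]

2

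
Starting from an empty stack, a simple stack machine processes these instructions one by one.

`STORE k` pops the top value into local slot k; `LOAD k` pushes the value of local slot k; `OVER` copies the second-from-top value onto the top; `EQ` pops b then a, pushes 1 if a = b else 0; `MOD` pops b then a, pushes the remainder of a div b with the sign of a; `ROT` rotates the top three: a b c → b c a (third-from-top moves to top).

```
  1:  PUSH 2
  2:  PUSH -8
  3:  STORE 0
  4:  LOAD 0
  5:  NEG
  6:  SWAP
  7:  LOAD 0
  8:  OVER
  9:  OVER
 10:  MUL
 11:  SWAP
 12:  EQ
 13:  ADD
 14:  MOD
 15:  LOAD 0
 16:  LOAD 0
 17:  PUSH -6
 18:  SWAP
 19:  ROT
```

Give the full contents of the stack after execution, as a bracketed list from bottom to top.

PUSH 2  : 2
PUSH -8 : 2 -8
STORE 0 : 2
LOAD 0  : 2 -8
NEG     : 2 8
SWAP    : 8 2
LOAD 0  : 8 2 -8
OVER    : 8 2 -8 2
OVER    : 8 2 -8 2 -8
MUL     : 8 2 -8 -16
SWAP    : 8 2 -16 -8
EQ      : 8 2 0
ADD     : 8 2
MOD     : 0
LOAD 0  : 0 -8
LOAD 0  : 0 -8 -8
PUSH -6 : 0 -8 -8 -6
SWAP    : 0 -8 -6 -8
ROT     : 0 -6 -8 -8

[0, -6, -8, -8]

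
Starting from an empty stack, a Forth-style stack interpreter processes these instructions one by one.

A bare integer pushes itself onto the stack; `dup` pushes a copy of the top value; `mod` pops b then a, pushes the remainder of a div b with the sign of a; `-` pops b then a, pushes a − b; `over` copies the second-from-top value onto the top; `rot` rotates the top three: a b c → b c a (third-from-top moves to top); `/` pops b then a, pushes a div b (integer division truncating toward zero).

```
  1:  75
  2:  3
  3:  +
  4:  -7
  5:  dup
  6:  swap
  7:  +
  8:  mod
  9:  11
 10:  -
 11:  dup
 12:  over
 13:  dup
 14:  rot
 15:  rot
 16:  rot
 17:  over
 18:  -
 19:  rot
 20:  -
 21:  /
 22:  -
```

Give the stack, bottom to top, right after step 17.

75    [75]
3     [75, 3]
+     [78]
-7    [78, -7]
dup   [78, -7, -7]
swap  [78, -7, -7]
+     [78, -14]
mod   [8]
11    [8, 11]
-     [-3]
dup   [-3, -3]
over  [-3, -3, -3]
dup   [-3, -3, -3, -3]
rot   [-3, -3, -3, -3]
rot   [-3, -3, -3, -3]
rot   [-3, -3, -3, -3]
over  [-3, -3, -3, -3, -3]

[-3, -3, -3, -3, -3]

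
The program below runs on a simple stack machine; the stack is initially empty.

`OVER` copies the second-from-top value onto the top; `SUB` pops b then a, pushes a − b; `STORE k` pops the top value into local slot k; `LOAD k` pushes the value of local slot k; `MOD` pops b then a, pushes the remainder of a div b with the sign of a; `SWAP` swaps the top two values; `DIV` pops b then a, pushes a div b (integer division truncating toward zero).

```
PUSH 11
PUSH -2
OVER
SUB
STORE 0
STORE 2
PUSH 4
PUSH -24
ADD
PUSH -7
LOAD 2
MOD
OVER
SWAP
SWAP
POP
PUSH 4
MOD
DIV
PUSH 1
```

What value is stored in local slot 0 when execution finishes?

PUSH 11  -> 11
PUSH -2  -> 11 -2
OVER     -> 11 -2 11
SUB      -> 11 -13
STORE 0  -> 11
STORE 2  -> (empty)
PUSH 4   -> 4
PUSH -24 -> 4 -24
ADD      -> -20
PUSH -7  -> -20 -7
LOAD 2   -> -20 -7 11
MOD      -> -20 -7
OVER     -> -20 -7 -20
SWAP     -> -20 -20 -7
SWAP     -> -20 -7 -20
POP      -> -20 -7
PUSH 4   -> -20 -7 4
MOD      -> -20 -3
DIV      -> 6
PUSH 1   -> 6 1

-13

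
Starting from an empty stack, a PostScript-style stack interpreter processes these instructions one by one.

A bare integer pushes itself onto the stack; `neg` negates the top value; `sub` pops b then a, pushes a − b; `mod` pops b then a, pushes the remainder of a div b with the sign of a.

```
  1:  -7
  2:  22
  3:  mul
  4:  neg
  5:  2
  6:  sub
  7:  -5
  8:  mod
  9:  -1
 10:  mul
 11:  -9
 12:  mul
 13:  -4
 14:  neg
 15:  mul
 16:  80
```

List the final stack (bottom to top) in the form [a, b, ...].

-7   [-7]
22   [-7, 22]
mul  [-154]
neg  [154]
2    [154, 2]
sub  [152]
-5   [152, -5]
mod  [2]
-1   [2, -1]
mul  [-2]
-9   [-2, -9]
mul  [18]
-4   [18, -4]
neg  [18, 4]
mul  [72]
80   [72, 80]

[72, 80]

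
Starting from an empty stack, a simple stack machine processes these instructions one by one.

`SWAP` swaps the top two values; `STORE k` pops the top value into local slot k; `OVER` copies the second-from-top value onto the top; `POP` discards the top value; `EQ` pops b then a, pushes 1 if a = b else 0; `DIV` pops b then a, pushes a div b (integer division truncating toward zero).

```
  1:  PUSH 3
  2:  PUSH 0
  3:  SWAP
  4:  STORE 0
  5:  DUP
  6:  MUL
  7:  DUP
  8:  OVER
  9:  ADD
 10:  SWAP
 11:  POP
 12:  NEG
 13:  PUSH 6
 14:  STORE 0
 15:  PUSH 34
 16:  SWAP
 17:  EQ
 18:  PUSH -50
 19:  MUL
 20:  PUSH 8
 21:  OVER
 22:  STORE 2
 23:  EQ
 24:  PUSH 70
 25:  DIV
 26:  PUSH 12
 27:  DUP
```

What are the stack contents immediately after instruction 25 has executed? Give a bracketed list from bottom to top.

PUSH 3   → [3]
PUSH 0   → [3, 0]
SWAP     → [0, 3]
STORE 0  → [0]
DUP      → [0, 0]
MUL      → [0]
DUP      → [0, 0]
OVER     → [0, 0, 0]
ADD      → [0, 0]
SWAP     → [0, 0]
POP      → [0]
NEG      → [0]
PUSH 6   → [0, 6]
STORE 0  → [0]
PUSH 34  → [0, 34]
SWAP     → [34, 0]
EQ       → [0]
PUSH -50 → [0, -50]
MUL      → [0]
PUSH 8   → [0, 8]
OVER     → [0, 8, 0]
STORE 2  → [0, 8]
EQ       → [0]
PUSH 70  → [0, 70]
DIV      → [0]

[0]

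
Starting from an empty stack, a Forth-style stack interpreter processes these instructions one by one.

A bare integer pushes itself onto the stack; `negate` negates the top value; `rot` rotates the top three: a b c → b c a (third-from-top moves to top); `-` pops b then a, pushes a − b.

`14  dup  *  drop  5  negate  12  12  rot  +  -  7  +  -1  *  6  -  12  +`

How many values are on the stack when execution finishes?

14     -> [14]
dup    -> [14, 14]
*      -> [196]
drop   -> []
5      -> [5]
negate -> [-5]
12     -> [-5, 12]
12     -> [-5, 12, 12]
rot    -> [12, 12, -5]
+      -> [12, 7]
-      -> [5]
7      -> [5, 7]
+      -> [12]
-1     -> [12, -1]
*      -> [-12]
6      -> [-12, 6]
-      -> [-18]
12     -> [-18, 12]
+      -> [-6]

1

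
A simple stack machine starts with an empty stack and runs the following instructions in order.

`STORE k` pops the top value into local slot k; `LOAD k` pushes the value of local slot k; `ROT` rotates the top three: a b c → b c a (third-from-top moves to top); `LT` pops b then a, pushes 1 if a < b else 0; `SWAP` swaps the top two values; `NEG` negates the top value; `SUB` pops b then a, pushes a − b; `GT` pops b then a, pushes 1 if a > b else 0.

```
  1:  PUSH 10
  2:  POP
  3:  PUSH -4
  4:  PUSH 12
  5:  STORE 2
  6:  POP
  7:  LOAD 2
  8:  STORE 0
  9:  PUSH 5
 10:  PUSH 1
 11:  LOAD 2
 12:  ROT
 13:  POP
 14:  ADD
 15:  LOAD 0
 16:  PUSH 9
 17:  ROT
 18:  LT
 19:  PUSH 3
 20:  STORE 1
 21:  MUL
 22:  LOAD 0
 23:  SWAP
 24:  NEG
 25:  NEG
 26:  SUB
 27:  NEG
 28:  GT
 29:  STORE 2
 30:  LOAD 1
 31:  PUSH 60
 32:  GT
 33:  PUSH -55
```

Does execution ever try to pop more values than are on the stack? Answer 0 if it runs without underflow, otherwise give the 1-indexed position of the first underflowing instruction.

PUSH 10 → 10
POP     → (empty)
PUSH -4 → -4
PUSH 12 → -4 12
STORE 2 → -4
POP     → (empty)
LOAD 2  → 12
STORE 0 → (empty)
PUSH 5  → 5
PUSH 1  → 5 1
LOAD 2  → 5 1 12
ROT     → 1 12 5
POP     → 1 12
ADD     → 13
LOAD 0  → 13 12
PUSH 9  → 13 12 9
ROT     → 12 9 13
LT      → 12 1
PUSH 3  → 12 1 3
STORE 1 → 12 1
MUL     → 12
LOAD 0  → 12 12
SWAP    → 12 12
NEG     → 12 -12
NEG     → 12 12
SUB     → 0
NEG     → 0
GT  — needs 2 operands, stack has 1 → underflow

28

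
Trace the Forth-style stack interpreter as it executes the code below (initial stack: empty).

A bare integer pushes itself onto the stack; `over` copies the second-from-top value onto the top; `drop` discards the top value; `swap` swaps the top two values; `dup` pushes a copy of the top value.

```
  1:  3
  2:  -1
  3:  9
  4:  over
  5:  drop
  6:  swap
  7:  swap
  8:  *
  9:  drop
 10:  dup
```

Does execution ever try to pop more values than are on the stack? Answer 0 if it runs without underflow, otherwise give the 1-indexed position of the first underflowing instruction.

0

3    : [3]
-1   : [3, -1]
9    : [3, -1, 9]
over : [3, -1, 9, -1]
drop : [3, -1, 9]
swap : [3, 9, -1]
swap : [3, -1, 9]
*    : [3, -9]
drop : [3]
dup  : [3, 3]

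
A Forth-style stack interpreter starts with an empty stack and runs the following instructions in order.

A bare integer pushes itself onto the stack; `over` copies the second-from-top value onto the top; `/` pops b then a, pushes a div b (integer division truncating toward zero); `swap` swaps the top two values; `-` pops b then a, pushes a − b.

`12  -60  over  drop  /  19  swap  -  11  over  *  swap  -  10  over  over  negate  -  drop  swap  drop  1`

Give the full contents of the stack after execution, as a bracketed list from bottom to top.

12     → 12
-60    → 12 -60
over   → 12 -60 12
drop   → 12 -60
/      → 0
19     → 0 19
swap   → 19 0
-      → 19
11     → 19 11
over   → 19 11 19
*      → 19 209
swap   → 209 19
-      → 190
10     → 190 10
over   → 190 10 190
over   → 190 10 190 10
negate → 190 10 190 -10
-      → 190 10 200
drop   → 190 10
swap   → 10 190
drop   → 10
1      → 10 1

[10, 1]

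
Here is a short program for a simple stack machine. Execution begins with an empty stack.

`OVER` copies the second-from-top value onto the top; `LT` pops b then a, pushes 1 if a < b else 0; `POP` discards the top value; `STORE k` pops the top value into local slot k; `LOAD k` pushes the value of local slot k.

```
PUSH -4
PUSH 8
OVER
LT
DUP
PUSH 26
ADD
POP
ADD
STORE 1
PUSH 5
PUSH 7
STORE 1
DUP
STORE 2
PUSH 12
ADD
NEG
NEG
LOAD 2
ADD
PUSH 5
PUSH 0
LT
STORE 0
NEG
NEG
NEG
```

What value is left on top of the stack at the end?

-22

PUSH -4  -4
PUSH 8   -4 8
OVER     -4 8 -4
LT       -4 0
DUP      -4 0 0
PUSH 26  -4 0 0 26
ADD      -4 0 26
POP      -4 0
ADD      -4
STORE 1  (empty)
PUSH 5   5
PUSH 7   5 7
STORE 1  5
DUP      5 5
STORE 2  5
PUSH 12  5 12
ADD      17
NEG      -17
NEG      17
LOAD 2   17 5
ADD      22
PUSH 5   22 5
PUSH 0   22 5 0
LT       22 0
STORE 0  22
NEG      -22
NEG      22
NEG      -22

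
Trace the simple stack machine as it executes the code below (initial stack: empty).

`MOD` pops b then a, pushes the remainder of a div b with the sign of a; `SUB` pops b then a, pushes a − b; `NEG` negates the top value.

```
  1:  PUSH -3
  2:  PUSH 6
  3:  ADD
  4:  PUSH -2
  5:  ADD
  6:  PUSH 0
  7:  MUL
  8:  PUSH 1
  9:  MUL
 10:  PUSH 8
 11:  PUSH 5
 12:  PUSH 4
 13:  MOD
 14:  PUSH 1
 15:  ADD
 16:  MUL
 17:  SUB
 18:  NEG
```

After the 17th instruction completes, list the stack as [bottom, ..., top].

PUSH -3 : -3
PUSH 6  : -3 6
ADD     : 3
PUSH -2 : 3 -2
ADD     : 1
PUSH 0  : 1 0
MUL     : 0
PUSH 1  : 0 1
MUL     : 0
PUSH 8  : 0 8
PUSH 5  : 0 8 5
PUSH 4  : 0 8 5 4
MOD     : 0 8 1
PUSH 1  : 0 8 1 1
ADD     : 0 8 2
MUL     : 0 16
SUB     : -16

[-16]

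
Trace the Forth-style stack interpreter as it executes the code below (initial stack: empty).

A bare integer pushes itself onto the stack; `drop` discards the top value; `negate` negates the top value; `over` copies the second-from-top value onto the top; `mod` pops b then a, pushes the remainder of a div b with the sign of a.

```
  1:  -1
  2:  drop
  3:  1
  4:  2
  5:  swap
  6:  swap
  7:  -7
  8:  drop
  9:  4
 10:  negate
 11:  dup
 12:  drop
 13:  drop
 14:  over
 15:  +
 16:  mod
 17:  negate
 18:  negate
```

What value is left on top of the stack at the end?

-1     → [-1]
drop   → []
1      → [1]
2      → [1, 2]
swap   → [2, 1]
swap   → [1, 2]
-7     → [1, 2, -7]
drop   → [1, 2]
4      → [1, 2, 4]
negate → [1, 2, -4]
dup    → [1, 2, -4, -4]
drop   → [1, 2, -4]
drop   → [1, 2]
over   → [1, 2, 1]
+      → [1, 3]
mod    → [1]
negate → [-1]
negate → [1]

1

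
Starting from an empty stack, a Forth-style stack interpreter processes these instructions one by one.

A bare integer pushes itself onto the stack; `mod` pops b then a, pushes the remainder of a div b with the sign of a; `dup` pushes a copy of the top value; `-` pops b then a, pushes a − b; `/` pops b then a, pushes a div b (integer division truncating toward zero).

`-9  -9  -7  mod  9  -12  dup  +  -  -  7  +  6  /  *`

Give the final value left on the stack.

36

-9  → -9
-9  → -9 -9
-7  → -9 -9 -7
mod → -9 -2
9   → -9 -2 9
-12 → -9 -2 9 -12
dup → -9 -2 9 -12 -12
+   → -9 -2 9 -24
-   → -9 -2 33
-   → -9 -35
7   → -9 -35 7
+   → -9 -28
6   → -9 -28 6
/   → -9 -4
*   → 36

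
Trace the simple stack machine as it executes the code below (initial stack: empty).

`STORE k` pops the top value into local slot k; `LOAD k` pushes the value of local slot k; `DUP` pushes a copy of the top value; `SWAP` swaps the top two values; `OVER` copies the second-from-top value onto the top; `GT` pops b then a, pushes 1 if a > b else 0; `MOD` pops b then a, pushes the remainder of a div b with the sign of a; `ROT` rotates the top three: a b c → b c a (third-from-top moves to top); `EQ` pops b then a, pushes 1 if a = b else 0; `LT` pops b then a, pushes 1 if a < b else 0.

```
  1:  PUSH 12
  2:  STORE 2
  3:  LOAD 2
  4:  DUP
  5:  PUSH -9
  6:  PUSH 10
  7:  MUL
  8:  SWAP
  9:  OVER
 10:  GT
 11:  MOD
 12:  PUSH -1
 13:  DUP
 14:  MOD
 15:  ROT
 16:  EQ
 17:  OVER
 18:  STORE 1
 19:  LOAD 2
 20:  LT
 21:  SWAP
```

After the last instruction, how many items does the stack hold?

2

PUSH 12  12
STORE 2  (empty)
LOAD 2   12
DUP      12 12
PUSH -9  12 12 -9
PUSH 10  12 12 -9 10
MUL      12 12 -90
SWAP     12 -90 12
OVER     12 -90 12 -90
GT       12 -90 1
MOD      12 0
PUSH -1  12 0 -1
DUP      12 0 -1 -1
MOD      12 0 0
ROT      0 0 12
EQ       0 0
OVER     0 0 0
STORE 1  0 0
LOAD 2   0 0 12
LT       0 1
SWAP     1 0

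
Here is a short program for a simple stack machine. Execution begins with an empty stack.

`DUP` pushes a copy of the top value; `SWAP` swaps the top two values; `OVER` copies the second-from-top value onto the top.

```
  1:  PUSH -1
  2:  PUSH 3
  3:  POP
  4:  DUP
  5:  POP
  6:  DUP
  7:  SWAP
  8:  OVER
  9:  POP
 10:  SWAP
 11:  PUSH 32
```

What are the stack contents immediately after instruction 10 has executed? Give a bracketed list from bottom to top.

PUSH -1 -> -1
PUSH 3  -> -1 3
POP     -> -1
DUP     -> -1 -1
POP     -> -1
DUP     -> -1 -1
SWAP    -> -1 -1
OVER    -> -1 -1 -1
POP     -> -1 -1
SWAP    -> -1 -1

[-1, -1]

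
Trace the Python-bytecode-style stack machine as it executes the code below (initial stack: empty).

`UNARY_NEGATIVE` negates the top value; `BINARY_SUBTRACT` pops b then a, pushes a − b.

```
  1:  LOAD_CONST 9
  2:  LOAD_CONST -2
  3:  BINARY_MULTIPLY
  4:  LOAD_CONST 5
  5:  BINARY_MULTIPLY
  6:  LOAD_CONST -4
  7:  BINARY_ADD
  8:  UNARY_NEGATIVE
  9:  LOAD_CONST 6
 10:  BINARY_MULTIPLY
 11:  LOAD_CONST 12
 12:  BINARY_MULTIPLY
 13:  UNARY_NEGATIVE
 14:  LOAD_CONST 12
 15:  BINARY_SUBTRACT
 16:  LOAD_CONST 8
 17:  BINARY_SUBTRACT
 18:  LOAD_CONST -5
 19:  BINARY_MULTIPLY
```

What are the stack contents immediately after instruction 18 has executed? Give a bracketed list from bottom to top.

LOAD_CONST 9    -> [9]
LOAD_CONST -2   -> [9, -2]
BINARY_MULTIPLY -> [-18]
LOAD_CONST 5    -> [-18, 5]
BINARY_MULTIPLY -> [-90]
LOAD_CONST -4   -> [-90, -4]
BINARY_ADD      -> [-94]
UNARY_NEGATIVE  -> [94]
LOAD_CONST 6    -> [94, 6]
BINARY_MULTIPLY -> [564]
LOAD_CONST 12   -> [564, 12]
BINARY_MULTIPLY -> [6768]
UNARY_NEGATIVE  -> [-6768]
LOAD_CONST 12   -> [-6768, 12]
BINARY_SUBTRACT -> [-6780]
LOAD_CONST 8    -> [-6780, 8]
BINARY_SUBTRACT -> [-6788]
LOAD_CONST -5   -> [-6788, -5]

[-6788, -5]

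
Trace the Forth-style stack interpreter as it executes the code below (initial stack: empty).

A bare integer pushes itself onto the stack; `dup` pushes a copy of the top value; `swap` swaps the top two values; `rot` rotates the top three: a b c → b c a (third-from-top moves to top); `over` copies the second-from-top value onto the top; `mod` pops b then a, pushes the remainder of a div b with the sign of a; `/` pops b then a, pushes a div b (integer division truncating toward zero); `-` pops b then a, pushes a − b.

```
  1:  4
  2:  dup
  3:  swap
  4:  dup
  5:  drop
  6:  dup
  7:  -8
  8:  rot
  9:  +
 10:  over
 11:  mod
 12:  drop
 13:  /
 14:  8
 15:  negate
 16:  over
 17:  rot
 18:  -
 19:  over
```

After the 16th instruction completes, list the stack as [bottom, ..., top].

4      -> [4]
dup    -> [4, 4]
swap   -> [4, 4]
dup    -> [4, 4, 4]
drop   -> [4, 4]
dup    -> [4, 4, 4]
-8     -> [4, 4, 4, -8]
rot    -> [4, 4, -8, 4]
+      -> [4, 4, -4]
over   -> [4, 4, -4, 4]
mod    -> [4, 4, 0]
drop   -> [4, 4]
/      -> [1]
8      -> [1, 8]
negate -> [1, -8]
over   -> [1, -8, 1]

[1, -8, 1]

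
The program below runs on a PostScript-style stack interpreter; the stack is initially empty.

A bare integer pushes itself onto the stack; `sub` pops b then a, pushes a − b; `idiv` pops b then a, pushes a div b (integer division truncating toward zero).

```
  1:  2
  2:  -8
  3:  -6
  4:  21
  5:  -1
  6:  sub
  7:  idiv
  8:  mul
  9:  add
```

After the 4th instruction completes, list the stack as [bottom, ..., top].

2  → [2]
-8 → [2, -8]
-6 → [2, -8, -6]
21 → [2, -8, -6, 21]

[2, -8, -6, 21]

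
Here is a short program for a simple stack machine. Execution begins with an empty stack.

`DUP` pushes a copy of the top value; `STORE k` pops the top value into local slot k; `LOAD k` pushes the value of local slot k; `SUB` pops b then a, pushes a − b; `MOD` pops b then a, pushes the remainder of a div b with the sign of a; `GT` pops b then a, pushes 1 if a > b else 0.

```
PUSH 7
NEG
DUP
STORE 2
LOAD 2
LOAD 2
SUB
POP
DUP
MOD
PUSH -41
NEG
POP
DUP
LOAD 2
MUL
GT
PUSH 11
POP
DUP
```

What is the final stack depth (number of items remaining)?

PUSH 7   : [7]
NEG      : [-7]
DUP      : [-7, -7]
STORE 2  : [-7]
LOAD 2   : [-7, -7]
LOAD 2   : [-7, -7, -7]
SUB      : [-7, 0]
POP      : [-7]
DUP      : [-7, -7]
MOD      : [0]
PUSH -41 : [0, -41]
NEG      : [0, 41]
POP      : [0]
DUP      : [0, 0]
LOAD 2   : [0, 0, -7]
MUL      : [0, 0]
GT       : [0]
PUSH 11  : [0, 11]
POP      : [0]
DUP      : [0, 0]

2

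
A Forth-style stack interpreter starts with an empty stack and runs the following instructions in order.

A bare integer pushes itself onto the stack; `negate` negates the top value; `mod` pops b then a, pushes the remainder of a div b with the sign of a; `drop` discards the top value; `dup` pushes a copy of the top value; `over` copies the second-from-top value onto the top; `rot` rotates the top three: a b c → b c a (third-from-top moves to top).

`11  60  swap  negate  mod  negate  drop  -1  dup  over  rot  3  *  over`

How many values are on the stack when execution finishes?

11     → 11
60     → 11 60
swap   → 60 11
negate → 60 -11
mod    → 5
negate → -5
drop   → (empty)
-1     → -1
dup    → -1 -1
over   → -1 -1 -1
rot    → -1 -1 -1
3      → -1 -1 -1 3
*      → -1 -1 -3
over   → -1 -1 -3 -1

4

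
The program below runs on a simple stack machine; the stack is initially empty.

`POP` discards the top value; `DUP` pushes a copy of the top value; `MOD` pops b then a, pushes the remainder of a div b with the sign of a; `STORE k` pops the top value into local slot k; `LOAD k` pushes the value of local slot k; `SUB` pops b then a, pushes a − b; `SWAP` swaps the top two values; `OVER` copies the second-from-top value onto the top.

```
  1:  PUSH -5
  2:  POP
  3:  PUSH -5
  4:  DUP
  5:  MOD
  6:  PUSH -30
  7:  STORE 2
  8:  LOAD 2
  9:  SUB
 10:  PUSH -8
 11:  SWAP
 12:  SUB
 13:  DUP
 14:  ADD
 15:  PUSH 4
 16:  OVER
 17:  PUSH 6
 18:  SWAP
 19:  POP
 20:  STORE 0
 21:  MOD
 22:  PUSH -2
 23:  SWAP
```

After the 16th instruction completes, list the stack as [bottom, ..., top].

[-76, 4, -76]

PUSH -5  → -5
POP      → (empty)
PUSH -5  → -5
DUP      → -5 -5
MOD      → 0
PUSH -30 → 0 -30
STORE 2  → 0
LOAD 2   → 0 -30
SUB      → 30
PUSH -8  → 30 -8
SWAP     → -8 30
SUB      → -38
DUP      → -38 -38
ADD      → -76
PUSH 4   → -76 4
OVER     → -76 4 -76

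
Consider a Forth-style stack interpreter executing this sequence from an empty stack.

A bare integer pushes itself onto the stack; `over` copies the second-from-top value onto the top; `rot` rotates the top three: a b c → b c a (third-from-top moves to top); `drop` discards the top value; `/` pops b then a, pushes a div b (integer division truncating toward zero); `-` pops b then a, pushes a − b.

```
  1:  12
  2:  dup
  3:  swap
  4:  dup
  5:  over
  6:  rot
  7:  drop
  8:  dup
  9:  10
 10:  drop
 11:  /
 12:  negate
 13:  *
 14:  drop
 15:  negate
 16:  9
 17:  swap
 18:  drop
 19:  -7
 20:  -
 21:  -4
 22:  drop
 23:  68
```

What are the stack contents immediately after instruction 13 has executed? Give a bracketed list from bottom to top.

12     → [12]
dup    → [12, 12]
swap   → [12, 12]
dup    → [12, 12, 12]
over   → [12, 12, 12, 12]
rot    → [12, 12, 12, 12]
drop   → [12, 12, 12]
dup    → [12, 12, 12, 12]
10     → [12, 12, 12, 12, 10]
drop   → [12, 12, 12, 12]
/      → [12, 12, 1]
negate → [12, 12, -1]
*      → [12, -12]

[12, -12]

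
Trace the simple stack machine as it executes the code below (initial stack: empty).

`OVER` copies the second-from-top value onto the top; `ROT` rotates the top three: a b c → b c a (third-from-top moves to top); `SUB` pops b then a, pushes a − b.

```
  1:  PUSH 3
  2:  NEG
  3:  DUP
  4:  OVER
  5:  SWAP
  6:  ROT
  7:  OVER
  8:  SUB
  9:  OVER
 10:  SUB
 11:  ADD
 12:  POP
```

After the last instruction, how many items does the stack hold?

1

PUSH 3 : [3]
NEG    : [-3]
DUP    : [-3, -3]
OVER   : [-3, -3, -3]
SWAP   : [-3, -3, -3]
ROT    : [-3, -3, -3]
OVER   : [-3, -3, -3, -3]
SUB    : [-3, -3, 0]
OVER   : [-3, -3, 0, -3]
SUB    : [-3, -3, 3]
ADD    : [-3, 0]
POP    : [-3]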